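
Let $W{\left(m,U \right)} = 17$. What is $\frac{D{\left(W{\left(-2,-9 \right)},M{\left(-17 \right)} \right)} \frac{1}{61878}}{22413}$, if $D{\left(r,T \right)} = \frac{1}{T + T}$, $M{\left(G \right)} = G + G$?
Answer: $- \frac{1}{94307269752} \approx -1.0604 \cdot 10^{-11}$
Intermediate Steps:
$M{\left(G \right)} = 2 G$
$D{\left(r,T \right)} = \frac{1}{2 T}$
$\frac{D{\left(W{\left(-2,-9 \right)},M{\left(-17 \right)} \right)} \frac{1}{61878}}{22413} = \frac{\frac{1}{2 \cdot 2 \left(-17\right)} \frac{1}{61878}}{22413} = \frac{1}{2 \left(-34\right)} \frac{1}{61878} \cdot \frac{1}{22413} = \frac{1}{2} \left(- \frac{1}{34}\right) \frac{1}{61878} \cdot \frac{1}{22413} = \left(- \frac{1}{68}\right) \frac{1}{61878} \cdot \frac{1}{22413} = \left(- \frac{1}{4207704}\right) \frac{1}{22413} = - \frac{1}{94307269752}$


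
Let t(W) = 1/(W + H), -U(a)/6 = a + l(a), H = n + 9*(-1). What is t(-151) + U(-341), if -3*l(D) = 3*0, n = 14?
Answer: 298715/146 ≈ 2046.0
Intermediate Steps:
l(D) = 0 (l(D) = -0 = -⅓*0 = 0)
H = 5 (H = 14 + 9*(-1) = 14 - 9 = 5)
U(a) = -6*a (U(a) = -6*(a + 0) = -6*a)
t(W) = 1/(5 + W) (t(W) = 1/(W + 5) = 1/(5 + W))
t(-151) + U(-341) = 1/(5 - 151) - 6*(-341) = 1/(-146) + 2046 = -1/146 + 2046 = 298715/146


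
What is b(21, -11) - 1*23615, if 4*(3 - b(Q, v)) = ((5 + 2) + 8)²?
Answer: -94673/4 ≈ -23668.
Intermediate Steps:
b(Q, v) = -213/4 (b(Q, v) = 3 - ((5 + 2) + 8)²/4 = 3 - (7 + 8)²/4 = 3 - ¼*15² = 3 - ¼*225 = 3 - 225/4 = -213/4)
b(21, -11) - 1*23615 = -213/4 - 1*23615 = -213/4 - 23615 = -94673/4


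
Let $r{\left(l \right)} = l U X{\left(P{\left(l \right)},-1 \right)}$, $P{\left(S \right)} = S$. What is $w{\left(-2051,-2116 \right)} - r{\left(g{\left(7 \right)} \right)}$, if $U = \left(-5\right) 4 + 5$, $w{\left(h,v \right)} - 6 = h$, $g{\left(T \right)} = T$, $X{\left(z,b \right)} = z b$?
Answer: $-2780$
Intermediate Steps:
$X{\left(z,b \right)} = b z$
$w{\left(h,v \right)} = 6 + h$
$U = -15$ ($U = -20 + 5 = -15$)
$r{\left(l \right)} = 15 l^{2}$ ($r{\left(l \right)} = l \left(-15\right) \left(- l\right) = - 15 l \left(- l\right) = 15 l^{2}$)
$w{\left(-2051,-2116 \right)} - r{\left(g{\left(7 \right)} \right)} = \left(6 - 2051\right) - 15 \cdot 7^{2} = -2045 - 15 \cdot 49 = -2045 - 735 = -2780$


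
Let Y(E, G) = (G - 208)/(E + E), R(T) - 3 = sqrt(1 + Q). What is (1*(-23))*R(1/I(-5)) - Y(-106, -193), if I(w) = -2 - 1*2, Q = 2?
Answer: -15029/212 - 23*sqrt(3) ≈ -110.73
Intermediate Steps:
I(w) = -4 (I(w) = -2 - 2 = -4)
R(T) = 3 + sqrt(3) (R(T) = 3 + sqrt(1 + 2) = 3 + sqrt(3))
Y(E, G) = (-208 + G)/(2*E) (Y(E, G) = (-208 + G)/((2*E)) = (-208 + G)*(1/(2*E)) = (-208 + G)/(2*E))
(1*(-23))*R(1/I(-5)) - Y(-106, -193) = (1*(-23))*(3 + sqrt(3)) - (-208 - 193)/(2*(-106)) = -23*(3 + sqrt(3)) - (-1)*(-401)/(2*106) = (-69 - 23*sqrt(3)) - 1*401/212 = (-69 - 23*sqrt(3)) - 401/212 = -15029/212 - 23*sqrt(3)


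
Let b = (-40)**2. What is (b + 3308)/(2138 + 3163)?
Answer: 1636/1767 ≈ 0.92586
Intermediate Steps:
b = 1600
(b + 3308)/(2138 + 3163) = (1600 + 3308)/(2138 + 3163) = 4908/5301 = 4908*(1/5301) = 1636/1767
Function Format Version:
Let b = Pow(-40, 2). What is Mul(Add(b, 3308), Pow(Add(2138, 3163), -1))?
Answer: Rational(1636, 1767) ≈ 0.92586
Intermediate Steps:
b = 1600
Mul(Add(b, 3308), Pow(Add(2138, 3163), -1)) = Mul(Add(1600, 3308), Pow(Add(2138, 3163), -1)) = Mul(4908, Pow(5301, -1)) = Mul(4908, Rational(1, 5301)) = Rational(1636, 1767)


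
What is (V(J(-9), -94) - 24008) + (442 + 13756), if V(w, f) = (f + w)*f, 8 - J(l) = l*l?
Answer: 5888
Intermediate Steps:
J(l) = 8 - l**2 (J(l) = 8 - l*l = 8 - l**2)
V(w, f) = f*(f + w)
(V(J(-9), -94) - 24008) + (442 + 13756) = (-94*(-94 + (8 - 1*(-9)**2)) - 24008) + (442 + 13756) = (-94*(-94 + (8 - 1*81)) - 24008) + 14198 = (-94*(-94 + (8 - 81)) - 24008) + 14198 = (-94*(-94 - 73) - 24008) + 14198 = (-94*(-167) - 24008) + 14198 = (15698 - 24008) + 14198 = -8310 + 14198 = 5888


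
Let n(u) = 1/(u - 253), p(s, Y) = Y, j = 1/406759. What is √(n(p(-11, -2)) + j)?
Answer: 14*I*√744368970/6101385 ≈ 0.062603*I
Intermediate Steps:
j = 1/406759 ≈ 2.4585e-6
n(u) = 1/(-253 + u)
√(n(p(-11, -2)) + j) = √(1/(-253 - 2) + 1/406759) = √(1/(-255) + 1/406759) = √(-1/255 + 1/406759) = √(-23912/6101385) = 14*I*√744368970/6101385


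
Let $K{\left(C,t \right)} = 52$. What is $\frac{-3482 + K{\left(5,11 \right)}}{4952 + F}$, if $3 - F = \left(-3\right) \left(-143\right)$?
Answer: $- \frac{1715}{2263} \approx -0.75784$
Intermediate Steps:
$F = -426$ ($F = 3 - \left(-3\right) \left(-143\right) = 3 - 429 = -426$)
$\frac{-3482 + K{\left(5,11 \right)}}{4952 + F} = \frac{-3482 + 52}{4952 - 426} = - \frac{3430}{4526} = \left(-3430\right) \frac{1}{4526} = - \frac{1715}{2263}$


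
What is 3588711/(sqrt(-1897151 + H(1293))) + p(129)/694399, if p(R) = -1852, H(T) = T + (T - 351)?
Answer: -1852/694399 - 3588711*I*sqrt(473729)/947458 ≈ -0.0026671 - 2607.0*I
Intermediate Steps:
H(T) = -351 + 2*T (H(T) = T + (-351 + T) = -351 + 2*T)
3588711/(sqrt(-1897151 + H(1293))) + p(129)/694399 = 3588711/(sqrt(-1897151 + (-351 + 2*1293))) - 1852/694399 = 3588711/(sqrt(-1897151 + (-351 + 2586))) - 1852*1/694399 = 3588711/(sqrt(-1897151 + 2235)) - 1852/694399 = 3588711/(sqrt(-1894916)) - 1852/694399 = 3588711/((2*I*sqrt(473729))) - 1852/694399 = 3588711*(-I*sqrt(473729)/947458) - 1852/694399 = -3588711*I*sqrt(473729)/947458 - 1852/694399 = -1852/694399 - 3588711*I*sqrt(473729)/947458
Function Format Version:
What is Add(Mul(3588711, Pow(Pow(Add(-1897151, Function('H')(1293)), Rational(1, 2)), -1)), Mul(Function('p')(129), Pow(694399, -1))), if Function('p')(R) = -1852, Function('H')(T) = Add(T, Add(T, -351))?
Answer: Add(Rational(-1852, 694399), Mul(Rational(-3588711, 947458), I, Pow(473729, Rational(1, 2)))) ≈ Add(-0.0026671, Mul(-2607.0, I))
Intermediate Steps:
Function('H')(T) = Add(-351, Mul(2, T)) (Function('H')(T) = Add(T, Add(-351, T)) = Add(-351, Mul(2, T)))
Add(Mul(3588711, Pow(Pow(Add(-1897151, Function('H')(1293)), Rational(1, 2)), -1)), Mul(Function('p')(129), Pow(694399, -1))) = Add(Mul(3588711, Pow(Pow(Add(-1897151, Add(-351, Mul(2, 1293))), Rational(1, 2)), -1)), Mul(-1852, Pow(694399, -1))) = Add(Mul(3588711, Pow(Pow(Add(-1897151, Add(-351, 2586)), Rational(1, 2)), -1)), Mul(-1852, Rational(1, 694399))) = Add(Mul(3588711, Pow(Pow(Add(-1897151, 2235), Rational(1, 2)), -1)), Rational(-1852, 694399)) = Add(Mul(3588711, Pow(Pow(-1894916, Rational(1, 2)), -1)), Rational(-1852, 694399)) = Add(Mul(3588711, Pow(Mul(2, I, Pow(473729, Rational(1, 2))), -1)), Rational(-1852, 694399)) = Add(Mul(3588711, Mul(Rational(-1, 947458), I, Pow(473729, Rational(1, 2)))), Rational(-1852, 694399)) = Add(Mul(Rational(-3588711, 947458), I, Pow(473729, Rational(1, 2))), Rational(-1852, 694399)) = Add(Rational(-1852, 694399), Mul(Rational(-3588711, 947458), I, Pow(473729, Rational(1, 2))))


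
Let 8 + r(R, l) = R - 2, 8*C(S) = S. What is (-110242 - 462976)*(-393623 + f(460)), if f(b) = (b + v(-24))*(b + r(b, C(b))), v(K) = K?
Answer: -1798184866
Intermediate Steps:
C(S) = S/8
r(R, l) = -10 + R (r(R, l) = -8 + (R - 2) = -8 + (-2 + R) = -10 + R)
f(b) = (-24 + b)*(-10 + 2*b) (f(b) = (b - 24)*(b + (-10 + b)) = (-24 + b)*(-10 + 2*b))
(-110242 - 462976)*(-393623 + f(460)) = (-110242 - 462976)*(-393623 + (240 - 58*460 + 2*460²)) = -573218*(-393623 + (240 - 26680 + 2*211600)) = -573218*(-393623 + (240 - 26680 + 423200)) = -573218*(-393623 + 396760) = -573218*3137 = -1798184866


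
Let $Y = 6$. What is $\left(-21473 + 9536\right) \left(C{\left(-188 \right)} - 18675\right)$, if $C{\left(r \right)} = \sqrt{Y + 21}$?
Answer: $222923475 - 35811 \sqrt{3} \approx 2.2286 \cdot 10^{8}$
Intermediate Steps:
$C{\left(r \right)} = 3 \sqrt{3}$ ($C{\left(r \right)} = \sqrt{6 + 21} = \sqrt{27} = 3 \sqrt{3}$)
$\left(-21473 + 9536\right) \left(C{\left(-188 \right)} - 18675\right) = \left(-21473 + 9536\right) \left(3 \sqrt{3} - 18675\right) = - 11937 \left(-18675 + 3 \sqrt{3}\right) = 222923475 - 35811 \sqrt{3}$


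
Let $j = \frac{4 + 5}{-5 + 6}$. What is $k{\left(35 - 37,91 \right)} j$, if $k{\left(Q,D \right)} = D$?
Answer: $819$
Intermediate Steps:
$j = 9$ ($j = \frac{9}{1} = 9 \cdot 1 = 9$)
$k{\left(35 - 37,91 \right)} j = 91 \cdot 9 = 819$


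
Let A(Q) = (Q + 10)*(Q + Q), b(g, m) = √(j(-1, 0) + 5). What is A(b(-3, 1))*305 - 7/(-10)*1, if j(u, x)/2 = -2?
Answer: 67107/10 ≈ 6710.7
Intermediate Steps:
j(u, x) = -4 (j(u, x) = 2*(-2) = -4)
b(g, m) = 1 (b(g, m) = √(-4 + 5) = √1 = 1)
A(Q) = 2*Q*(10 + Q) (A(Q) = (10 + Q)*(2*Q) = 2*Q*(10 + Q))
A(b(-3, 1))*305 - 7/(-10)*1 = (2*1*(10 + 1))*305 - 7/(-10)*1 = (2*1*11)*305 - 7*(-⅒)*1 = 22*305 + (7/10)*1 = 6710 + 7/10 = 67107/10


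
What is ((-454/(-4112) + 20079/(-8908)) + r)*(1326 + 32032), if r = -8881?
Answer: -678390910544971/2289356 ≈ -2.9632e+8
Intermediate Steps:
((-454/(-4112) + 20079/(-8908)) + r)*(1326 + 32032) = ((-454/(-4112) + 20079/(-8908)) - 8881)*(1326 + 32032) = ((-454*(-1/4112) + 20079*(-1/8908)) - 8881)*33358 = ((227/2056 - 20079/8908) - 8881)*33358 = (-9815077/4578712 - 8881)*33358 = -40673356349/4578712*33358 = -678390910544971/2289356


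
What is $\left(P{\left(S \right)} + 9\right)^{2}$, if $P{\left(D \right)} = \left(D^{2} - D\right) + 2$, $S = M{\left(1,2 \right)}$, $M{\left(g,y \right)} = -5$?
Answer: $1681$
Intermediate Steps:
$S = -5$
$P{\left(D \right)} = 2 + D^{2} - D$
$\left(P{\left(S \right)} + 9\right)^{2} = \left(\left(2 + \left(-5\right)^{2} - -5\right) + 9\right)^{2} = \left(\left(2 + 25 + 5\right) + 9\right)^{2} = \left(32 + 9\right)^{2} = 41^{2} = 1681$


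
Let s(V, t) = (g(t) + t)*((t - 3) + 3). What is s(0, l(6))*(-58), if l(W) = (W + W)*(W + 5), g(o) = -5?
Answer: -972312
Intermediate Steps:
l(W) = 2*W*(5 + W) (l(W) = (2*W)*(5 + W) = 2*W*(5 + W))
s(V, t) = t*(-5 + t) (s(V, t) = (-5 + t)*((t - 3) + 3) = (-5 + t)*((-3 + t) + 3) = (-5 + t)*t = t*(-5 + t))
s(0, l(6))*(-58) = ((2*6*(5 + 6))*(-5 + 2*6*(5 + 6)))*(-58) = ((2*6*11)*(-5 + 2*6*11))*(-58) = (132*(-5 + 132))*(-58) = (132*127)*(-58) = 16764*(-58) = -972312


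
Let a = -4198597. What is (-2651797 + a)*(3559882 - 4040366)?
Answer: 3291504710696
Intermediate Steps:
(-2651797 + a)*(3559882 - 4040366) = (-2651797 - 4198597)*(3559882 - 4040366) = -6850394*(-480484) = 3291504710696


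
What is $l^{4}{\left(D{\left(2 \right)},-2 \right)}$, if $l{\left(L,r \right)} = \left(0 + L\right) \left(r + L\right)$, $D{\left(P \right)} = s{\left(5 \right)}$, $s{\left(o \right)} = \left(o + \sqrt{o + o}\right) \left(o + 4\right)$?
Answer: $379709609616225 + 120073664066400 \sqrt{10} \approx 7.5942 \cdot 10^{14}$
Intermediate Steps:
$s{\left(o \right)} = \left(4 + o\right) \left(o + \sqrt{2} \sqrt{o}\right)$ ($s{\left(o \right)} = \left(o + \sqrt{2 o}\right) \left(4 + o\right) = \left(o + \sqrt{2} \sqrt{o}\right) \left(4 + o\right) = \left(4 + o\right) \left(o + \sqrt{2} \sqrt{o}\right)$)
$D{\left(P \right)} = 45 + 9 \sqrt{10}$ ($D{\left(P \right)} = 5^{2} + 4 \cdot 5 + \sqrt{2} \cdot 5^{\frac{3}{2}} + 4 \sqrt{2} \sqrt{5} = 25 + 20 + \sqrt{2} \cdot 5 \sqrt{5} + 4 \sqrt{10} = 25 + 20 + 5 \sqrt{10} + 4 \sqrt{10} = 45 + 9 \sqrt{10}$)
$l{\left(L,r \right)} = L \left(L + r\right)$
$l^{4}{\left(D{\left(2 \right)},-2 \right)} = \left(\left(45 + 9 \sqrt{10}\right) \left(\left(45 + 9 \sqrt{10}\right) - 2\right)\right)^{4} = \left(\left(45 + 9 \sqrt{10}\right) \left(43 + 9 \sqrt{10}\right)\right)^{4} = \left(\left(43 + 9 \sqrt{10}\right) \left(45 + 9 \sqrt{10}\right)\right)^{4} = \left(43 + 9 \sqrt{10}\right)^{4} \left(45 + 9 \sqrt{10}\right)^{4}$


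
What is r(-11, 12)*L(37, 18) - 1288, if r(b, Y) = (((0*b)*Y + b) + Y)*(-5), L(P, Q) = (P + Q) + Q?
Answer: -1653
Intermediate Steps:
L(P, Q) = P + 2*Q
r(b, Y) = -5*Y - 5*b (r(b, Y) = ((0*Y + b) + Y)*(-5) = ((0 + b) + Y)*(-5) = (b + Y)*(-5) = (Y + b)*(-5) = -5*Y - 5*b)
r(-11, 12)*L(37, 18) - 1288 = (-5*12 - 5*(-11))*(37 + 2*18) - 1288 = (-60 + 55)*(37 + 36) - 1288 = -5*73 - 1288 = -365 - 1288 = -1653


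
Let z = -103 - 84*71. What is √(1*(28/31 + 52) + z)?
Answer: I*√5779547/31 ≈ 77.551*I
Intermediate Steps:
z = -6067 (z = -103 - 5964 = -6067)
√(1*(28/31 + 52) + z) = √(1*(28/31 + 52) - 6067) = √(1*(1640/31) - 6067) = √(1640/31 - 6067) = √(-186437/31) = I*√5779547/31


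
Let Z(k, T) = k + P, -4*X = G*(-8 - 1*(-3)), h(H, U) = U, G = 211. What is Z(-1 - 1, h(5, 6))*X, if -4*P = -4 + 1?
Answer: -5275/16 ≈ -329.69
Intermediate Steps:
P = 3/4 (P = -(-4 + 1)/4 = -1/4*(-3) = 3/4 ≈ 0.75000)
X = 1055/4 (X = -211*(-8 - 1*(-3))/4 = -211*(-8 + 3)/4 = -211*(-5)/4 = -1/4*(-1055) = 1055/4 ≈ 263.75)
Z(k, T) = 3/4 + k (Z(k, T) = k + 3/4 = 3/4 + k)
Z(-1 - 1, h(5, 6))*X = (3/4 + (-1 - 1))*(1055/4) = (3/4 - 2)*(1055/4) = -5/4*1055/4 = -5275/16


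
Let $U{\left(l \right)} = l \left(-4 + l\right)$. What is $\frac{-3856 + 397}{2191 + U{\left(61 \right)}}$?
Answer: $- \frac{3459}{5668} \approx -0.61027$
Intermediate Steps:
$\frac{-3856 + 397}{2191 + U{\left(61 \right)}} = \frac{-3856 + 397}{2191 + 61 \left(-4 + 61\right)} = - \frac{3459}{2191 + 61 \cdot 57} = - \frac{3459}{2191 + 3477} = - \frac{3459}{5668}$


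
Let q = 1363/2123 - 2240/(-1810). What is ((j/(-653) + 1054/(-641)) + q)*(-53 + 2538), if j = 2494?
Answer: -1432504990570605/160842116699 ≈ -8906.3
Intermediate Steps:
q = 722255/384263 (q = 1363*(1/2123) - 2240*(-1/1810) = 1363/2123 + 224/181 = 722255/384263 ≈ 1.8796)
((j/(-653) + 1054/(-641)) + q)*(-53 + 2538) = ((2494/(-653) + 1054/(-641)) + 722255/384263)*(-53 + 2538) = ((2494*(-1/653) + 1054*(-1/641)) + 722255/384263)*2485 = ((-2494/653 - 1054/641) + 722255/384263)*2485 = (-2286916/418573 + 722255/384263)*2485 = -576460760793/160842116699*2485 = -1432504990570605/160842116699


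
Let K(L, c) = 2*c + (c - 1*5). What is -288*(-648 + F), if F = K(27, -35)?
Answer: 218304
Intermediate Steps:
K(L, c) = -5 + 3*c (K(L, c) = 2*c + (c - 5) = 2*c + (-5 + c) = -5 + 3*c)
F = -110 (F = -5 + 3*(-35) = -5 - 105 = -110)
-288*(-648 + F) = -288*(-648 - 110) = -288*(-758) = 218304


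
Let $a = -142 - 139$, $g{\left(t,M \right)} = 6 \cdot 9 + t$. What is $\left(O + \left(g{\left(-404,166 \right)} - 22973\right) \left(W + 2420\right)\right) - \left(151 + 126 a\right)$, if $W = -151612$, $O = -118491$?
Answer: $3479521780$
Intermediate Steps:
$g{\left(t,M \right)} = 54 + t$
$a = -281$ ($a = -142 - 139 = -281$)
$\left(O + \left(g{\left(-404,166 \right)} - 22973\right) \left(W + 2420\right)\right) - \left(151 + 126 a\right) = \left(-118491 + \left(\left(54 - 404\right) - 22973\right) \left(-151612 + 2420\right)\right) - -35255 = \left(-118491 + \left(-350 - 22973\right) \left(-149192\right)\right) + \left(35406 - 151\right) = \left(-118491 - -3479605016\right) + 35255 = \left(-118491 + 3479605016\right) + 35255 = 3479486525 + 35255 = 3479521780$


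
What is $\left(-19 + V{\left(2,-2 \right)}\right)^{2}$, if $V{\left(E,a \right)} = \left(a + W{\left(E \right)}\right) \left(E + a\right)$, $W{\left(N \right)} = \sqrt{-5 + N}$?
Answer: $361$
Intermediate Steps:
$V{\left(E,a \right)} = \left(E + a\right) \left(a + \sqrt{-5 + E}\right)$ ($V{\left(E,a \right)} = \left(a + \sqrt{-5 + E}\right) \left(E + a\right) = \left(E + a\right) \left(a + \sqrt{-5 + E}\right)$)
$\left(-19 + V{\left(2,-2 \right)}\right)^{2} = \left(-19 + \left(\left(-2\right)^{2} + 2 \left(-2\right) + 2 \sqrt{-5 + 2} - 2 \sqrt{-5 + 2}\right)\right)^{2} = \left(-19 + \left(4 - 4 + 2 \sqrt{-3} - 2 \sqrt{-3}\right)\right)^{2} = \left(-19 + \left(4 - 4 + 2 i \sqrt{3} - 2 i \sqrt{3}\right)\right)^{2} = \left(-19 + 0\right)^{2} = \left(-19\right)^{2} = 361$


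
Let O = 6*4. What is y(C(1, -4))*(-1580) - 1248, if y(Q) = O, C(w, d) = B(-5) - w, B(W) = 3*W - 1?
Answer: -39168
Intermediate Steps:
B(W) = -1 + 3*W
O = 24
C(w, d) = -16 - w (C(w, d) = (-1 + 3*(-5)) - w = (-1 - 15) - w = -16 - w)
y(Q) = 24
y(C(1, -4))*(-1580) - 1248 = 24*(-1580) - 1248 = -37920 - 1248 = -39168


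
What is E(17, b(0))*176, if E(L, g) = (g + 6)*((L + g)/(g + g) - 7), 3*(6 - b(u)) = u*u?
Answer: -10736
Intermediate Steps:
b(u) = 6 - u²/3 (b(u) = 6 - u*u/3 = 6 - u²/3)
E(L, g) = (-7 + (L + g)/(2*g))*(6 + g) (E(L, g) = (6 + g)*((L + g)/((2*g)) - 7) = (6 + g)*((L + g)*(1/(2*g)) - 7) = (6 + g)*((L + g)/(2*g) - 7) = (6 + g)*(-7 + (L + g)/(2*g)) = (-7 + (L + g)/(2*g))*(6 + g))
E(17, b(0))*176 = ((6*17 - (6 - ⅓*0²)*(78 - 1*17 + 13*(6 - ⅓*0²)))/(2*(6 - ⅓*0²)))*176 = ((102 - (6 - ⅓*0)*(78 - 17 + 13*(6 - ⅓*0)))/(2*(6 - ⅓*0)))*176 = ((102 - (6 + 0)*(78 - 17 + 13*(6 + 0)))/(2*(6 + 0)))*176 = ((½)*(102 - 1*6*(78 - 17 + 13*6))/6)*176 = ((½)*(⅙)*(102 - 1*6*(78 - 17 + 78)))*176 = ((½)*(⅙)*(102 - 1*6*139))*176 = ((½)*(⅙)*(102 - 834))*176 = ((½)*(⅙)*(-732))*176 = -61*176 = -10736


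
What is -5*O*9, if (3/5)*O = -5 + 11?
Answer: -450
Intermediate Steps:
O = 10 (O = 5*(-5 + 11)/3 = (5/3)*6 = 10)
-5*O*9 = -5*10*9 = -50*9 = -450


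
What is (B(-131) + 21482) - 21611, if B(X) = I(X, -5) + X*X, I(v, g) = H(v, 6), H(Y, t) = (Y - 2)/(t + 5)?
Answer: 187219/11 ≈ 17020.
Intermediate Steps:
H(Y, t) = (-2 + Y)/(5 + t)
I(v, g) = -2/11 + v/11 (I(v, g) = (-2 + v)/(5 + 6) = (-2 + v)/11 = -2/11 + v/11)
B(X) = -2/11 + X² + X/11 (B(X) = (-2/11 + X/11) + X*X = (-2/11 + X/11) + X² = -2/11 + X² + X/11)
(B(-131) + 21482) - 21611 = ((-2/11 + (-131)² + (1/11)*(-131)) + 21482) - 21611 = ((-2/11 + 17161 - 131/11) + 21482) - 21611 = (188638/11 + 21482) - 21611 = 424940/11 - 21611 = 187219/11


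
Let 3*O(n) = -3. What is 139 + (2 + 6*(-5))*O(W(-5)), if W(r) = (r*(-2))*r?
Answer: 167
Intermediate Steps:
W(r) = -2*r**2 (W(r) = (-2*r)*r = -2*r**2)
O(n) = -1 (O(n) = (1/3)*(-3) = -1)
139 + (2 + 6*(-5))*O(W(-5)) = 139 + (2 + 6*(-5))*(-1) = 139 + (2 - 30)*(-1) = 139 - 28*(-1) = 139 + 28 = 167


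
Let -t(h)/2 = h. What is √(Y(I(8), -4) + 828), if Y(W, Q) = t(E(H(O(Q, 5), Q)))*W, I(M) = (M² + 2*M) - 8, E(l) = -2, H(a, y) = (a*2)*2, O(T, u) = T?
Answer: 6*√31 ≈ 33.407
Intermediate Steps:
H(a, y) = 4*a (H(a, y) = (2*a)*2 = 4*a)
t(h) = -2*h
I(M) = -8 + M² + 2*M
Y(W, Q) = 4*W (Y(W, Q) = (-2*(-2))*W = 4*W)
√(Y(I(8), -4) + 828) = √(4*(-8 + 8² + 2*8) + 828) = √(4*(-8 + 64 + 16) + 828) = √(4*72 + 828) = √(288 + 828) = √1116 = 6*√31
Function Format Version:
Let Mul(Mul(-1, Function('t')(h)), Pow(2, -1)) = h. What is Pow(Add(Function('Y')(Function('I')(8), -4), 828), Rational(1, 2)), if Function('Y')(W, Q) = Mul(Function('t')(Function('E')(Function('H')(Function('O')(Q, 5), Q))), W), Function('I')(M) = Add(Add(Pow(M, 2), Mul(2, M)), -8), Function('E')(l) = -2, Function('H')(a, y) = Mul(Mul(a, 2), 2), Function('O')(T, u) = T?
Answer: Mul(6, Pow(31, Rational(1, 2))) ≈ 33.407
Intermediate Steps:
Function('H')(a, y) = Mul(4, a) (Function('H')(a, y) = Mul(Mul(2, a), 2) = Mul(4, a))
Function('t')(h) = Mul(-2, h)
Function('I')(M) = Add(-8, Pow(M, 2), Mul(2, M))
Function('Y')(W, Q) = Mul(4, W) (Function('Y')(W, Q) = Mul(Mul(-2, -2), W) = Mul(4, W))
Pow(Add(Function('Y')(Function('I')(8), -4), 828), Rational(1, 2)) = Pow(Add(Mul(4, Add(-8, Pow(8, 2), Mul(2, 8))), 828), Rational(1, 2)) = Pow(Add(Mul(4, Add(-8, 64, 16)), 828), Rational(1, 2)) = Pow(Add(Mul(4, 72), 828), Rational(1, 2)) = Pow(Add(288, 828), Rational(1, 2)) = Pow(1116, Rational(1, 2)) = Mul(6, Pow(31, Rational(1, 2)))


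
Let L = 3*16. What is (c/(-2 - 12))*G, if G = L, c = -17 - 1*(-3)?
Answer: 48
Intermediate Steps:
c = -14 (c = -17 + 3 = -14)
L = 48
G = 48
(c/(-2 - 12))*G = -14/(-2 - 12)*48 = -14/(-14)*48 = -14*(-1/14)*48 = 1*48 = 48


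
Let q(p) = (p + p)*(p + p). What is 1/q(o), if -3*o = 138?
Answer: 1/8464 ≈ 0.00011815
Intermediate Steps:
o = -46 (o = -⅓*138 = -46)
q(p) = 4*p² (q(p) = (2*p)*(2*p) = 4*p²)
1/q(o) = 1/(4*(-46)²) = 1/(4*2116) = 1/8464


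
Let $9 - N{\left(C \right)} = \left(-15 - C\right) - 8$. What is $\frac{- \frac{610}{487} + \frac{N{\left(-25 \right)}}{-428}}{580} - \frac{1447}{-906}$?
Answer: $\frac{87346185163}{54764474640} \approx 1.5949$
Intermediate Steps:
$N{\left(C \right)} = 32 + C$ ($N{\left(C \right)} = 9 - \left(\left(-15 - C\right) - 8\right) = 9 - \left(-23 - C\right) = 9 + \left(23 + C\right) = 32 + C$)
$\frac{- \frac{610}{487} + \frac{N{\left(-25 \right)}}{-428}}{580} - \frac{1447}{-906} = \frac{- \frac{610}{487} + \frac{32 - 25}{-428}}{580} - \frac{1447}{-906} = \left(\left(-610\right) \frac{1}{487} + 7 \left(- \frac{1}{428}\right)\right) \frac{1}{580} - - \frac{1447}{906} = \left(- \frac{610}{487} - \frac{7}{428}\right) \frac{1}{580} + \frac{1447}{906} = \left(- \frac{264489}{208436}\right) \frac{1}{580} + \frac{1447}{906} = - \frac{264489}{120892880} + \frac{1447}{906} = \frac{87346185163}{54764474640}$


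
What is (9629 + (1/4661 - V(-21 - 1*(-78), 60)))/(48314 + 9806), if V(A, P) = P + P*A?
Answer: 2866049/27089732 ≈ 0.10580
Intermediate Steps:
V(A, P) = P + A*P
(9629 + (1/4661 - V(-21 - 1*(-78), 60)))/(48314 + 9806) = (9629 + (1/4661 - 60*(1 + (-21 - 1*(-78)))))/(48314 + 9806) = (9629 + (1/4661 - 60*(1 + (-21 + 78))))/58120 = (9629 + (1/4661 - 60*(1 + 57)))*(1/58120) = (9629 + (1/4661 - 60*58))*(1/58120) = (9629 + (1/4661 - 1*3480))*(1/58120) = (9629 + (1/4661 - 3480))*(1/58120) = (9629 - 16220279/4661)*(1/58120) = (28660490/4661)*(1/58120) = 2866049/27089732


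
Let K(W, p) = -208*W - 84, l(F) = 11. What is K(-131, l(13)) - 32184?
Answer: -5020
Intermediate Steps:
K(W, p) = -84 - 208*W
K(-131, l(13)) - 32184 = (-84 - 208*(-131)) - 32184 = (-84 + 27248) - 32184 = 27164 - 32184 = -5020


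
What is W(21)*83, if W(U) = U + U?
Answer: 3486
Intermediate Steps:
W(U) = 2*U
W(21)*83 = (2*21)*83 = 42*83 = 3486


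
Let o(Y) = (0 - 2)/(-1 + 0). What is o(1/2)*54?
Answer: 108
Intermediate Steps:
o(Y) = 2 (o(Y) = -2/(-1) = -2*(-1) = 2)
o(1/2)*54 = 2*54 = 108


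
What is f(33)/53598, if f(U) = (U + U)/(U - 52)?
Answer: -11/169727 ≈ -6.4810e-5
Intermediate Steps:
f(U) = 2*U/(-52 + U) (f(U) = (2*U)/(-52 + U) = 2*U/(-52 + U))
f(33)/53598 = (2*33/(-52 + 33))/53598 = (2*33/(-19))*(1/53598) = (2*33*(-1/19))*(1/53598) = -66/19*1/53598 = -11/169727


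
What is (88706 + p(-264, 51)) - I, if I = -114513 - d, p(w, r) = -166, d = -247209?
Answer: -44156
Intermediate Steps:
I = 132696 (I = -114513 - 1*(-247209) = -114513 + 247209 = 132696)
(88706 + p(-264, 51)) - I = (88706 - 166) - 1*132696 = 88540 - 132696 = -44156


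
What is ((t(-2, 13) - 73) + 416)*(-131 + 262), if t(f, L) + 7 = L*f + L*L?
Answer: 62749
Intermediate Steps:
t(f, L) = -7 + L² + L*f (t(f, L) = -7 + (L*f + L*L) = -7 + (L*f + L²) = -7 + (L² + L*f) = -7 + L² + L*f)
((t(-2, 13) - 73) + 416)*(-131 + 262) = (((-7 + 13² + 13*(-2)) - 73) + 416)*(-131 + 262) = (((-7 + 169 - 26) - 73) + 416)*131 = ((136 - 73) + 416)*131 = (63 + 416)*131 = 479*131 = 62749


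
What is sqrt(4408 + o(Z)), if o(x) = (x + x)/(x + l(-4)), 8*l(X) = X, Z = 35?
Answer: 2*sqrt(5249037)/69 ≈ 66.408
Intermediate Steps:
l(X) = X/8
o(x) = 2*x/(-1/2 + x) (o(x) = (x + x)/(x + (1/8)*(-4)) = (2*x)/(x - 1/2) = (2*x)/(-1/2 + x) = 2*x/(-1/2 + x))
sqrt(4408 + o(Z)) = sqrt(4408 + 4*35/(-1 + 2*35)) = sqrt(4408 + 4*35/(-1 + 70)) = sqrt(4408 + 4*35/69) = sqrt(4408 + 4*35*(1/69)) = sqrt(4408 + 140/69) = sqrt(304292/69) = 2*sqrt(5249037)/69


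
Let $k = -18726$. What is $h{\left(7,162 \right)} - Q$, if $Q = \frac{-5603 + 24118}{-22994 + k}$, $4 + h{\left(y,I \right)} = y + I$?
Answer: $\frac{197209}{1192} \approx 165.44$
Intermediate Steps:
$h{\left(y,I \right)} = -4 + I + y$ ($h{\left(y,I \right)} = -4 + \left(y + I\right) = -4 + \left(I + y\right) = -4 + I + y$)
$Q = - \frac{529}{1192}$ ($Q = \frac{-5603 + 24118}{-22994 - 18726} = \frac{18515}{-41720} = 18515 \left(- \frac{1}{41720}\right) = - \frac{529}{1192} \approx -0.44379$)
$h{\left(7,162 \right)} - Q = \left(-4 + 162 + 7\right) - - \frac{529}{1192} = 165 + \frac{529}{1192} = \frac{197209}{1192}$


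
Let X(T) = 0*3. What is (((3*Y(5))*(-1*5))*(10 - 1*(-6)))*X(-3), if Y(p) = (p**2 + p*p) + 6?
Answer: 0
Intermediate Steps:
X(T) = 0
Y(p) = 6 + 2*p**2 (Y(p) = (p**2 + p**2) + 6 = 2*p**2 + 6 = 6 + 2*p**2)
(((3*Y(5))*(-1*5))*(10 - 1*(-6)))*X(-3) = (((3*(6 + 2*5**2))*(-1*5))*(10 - 1*(-6)))*0 = (((3*(6 + 2*25))*(-5))*(10 + 6))*0 = (((3*(6 + 50))*(-5))*16)*0 = (((3*56)*(-5))*16)*0 = ((168*(-5))*16)*0 = -840*16*0 = -13440*0 = 0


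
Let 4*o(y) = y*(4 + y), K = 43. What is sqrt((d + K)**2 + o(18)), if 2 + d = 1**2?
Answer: 9*sqrt(23) ≈ 43.162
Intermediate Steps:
d = -1 (d = -2 + 1**2 = -2 + 1 = -1)
o(y) = y*(4 + y)/4 (o(y) = (y*(4 + y))/4 = y*(4 + y)/4)
sqrt((d + K)**2 + o(18)) = sqrt((-1 + 43)**2 + (1/4)*18*(4 + 18)) = sqrt(42**2 + (1/4)*18*22) = sqrt(1764 + 99) = sqrt(1863) = 9*sqrt(23)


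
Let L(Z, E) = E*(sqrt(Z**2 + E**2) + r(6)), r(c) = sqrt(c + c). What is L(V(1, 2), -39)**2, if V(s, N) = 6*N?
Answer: 2550717 + 18252*sqrt(555) ≈ 2.9807e+6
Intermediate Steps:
r(c) = sqrt(2)*sqrt(c) (r(c) = sqrt(2*c) = sqrt(2)*sqrt(c))
L(Z, E) = E*(sqrt(E**2 + Z**2) + 2*sqrt(3)) (L(Z, E) = E*(sqrt(Z**2 + E**2) + sqrt(2)*sqrt(6)) = E*(sqrt(E**2 + Z**2) + 2*sqrt(3)))
L(V(1, 2), -39)**2 = (-39*(sqrt((-39)**2 + (6*2)**2) + 2*sqrt(3)))**2 = (-39*(sqrt(1521 + 12**2) + 2*sqrt(3)))**2 = (-39*(sqrt(1521 + 144) + 2*sqrt(3)))**2 = (-39*(sqrt(1665) + 2*sqrt(3)))**2 = (-39*(3*sqrt(185) + 2*sqrt(3)))**2 = (-39*(2*sqrt(3) + 3*sqrt(185)))**2 = (-117*sqrt(185) - 78*sqrt(3))**2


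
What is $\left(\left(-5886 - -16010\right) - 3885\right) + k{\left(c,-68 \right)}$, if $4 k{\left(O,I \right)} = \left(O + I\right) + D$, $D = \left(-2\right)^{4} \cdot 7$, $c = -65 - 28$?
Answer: $\frac{24907}{4} \approx 6226.8$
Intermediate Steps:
$c = -93$
$D = 112$ ($D = 16 \cdot 7 = 112$)
$k{\left(O,I \right)} = 28 + \frac{I}{4} + \frac{O}{4}$ ($k{\left(O,I \right)} = \frac{\left(O + I\right) + 112}{4} = \frac{\left(I + O\right) + 112}{4} = \frac{112 + I + O}{4} = 28 + \frac{I}{4} + \frac{O}{4}$)
$\left(\left(-5886 - -16010\right) - 3885\right) + k{\left(c,-68 \right)} = \left(\left(-5886 - -16010\right) - 3885\right) + \left(28 + \frac{1}{4} \left(-68\right) + \frac{1}{4} \left(-93\right)\right) = \left(\left(-5886 + 16010\right) - 3885\right) - \frac{49}{4} = \left(10124 - 3885\right) - \frac{49}{4} = 6239 - \frac{49}{4} = \frac{24907}{4}$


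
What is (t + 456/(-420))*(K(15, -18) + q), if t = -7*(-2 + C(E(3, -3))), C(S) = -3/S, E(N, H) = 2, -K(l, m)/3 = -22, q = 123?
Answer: 44253/10 ≈ 4425.3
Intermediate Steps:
K(l, m) = 66 (K(l, m) = -3*(-22) = 66)
t = 49/2 (t = -7*(-2 - 3/2) = -7*(-7/2) = 49/2 ≈ 24.500)
(t + 456/(-420))*(K(15, -18) + q) = (49/2 + 456/(-420))*(66 + 123) = (49/2 + 456*(-1/420))*189 = (49/2 - 38/35)*189 = (1639/70)*189 = 44253/10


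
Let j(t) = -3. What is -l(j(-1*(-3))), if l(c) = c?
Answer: 3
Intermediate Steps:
-l(j(-1*(-3))) = -1*(-3) = 3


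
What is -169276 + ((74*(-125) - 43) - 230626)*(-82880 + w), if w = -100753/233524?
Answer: 4643489519351663/233524 ≈ 1.9884e+10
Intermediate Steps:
w = -100753/233524 (w = -100753*1/233524 = -100753/233524 ≈ -0.43145)
-169276 + ((74*(-125) - 43) - 230626)*(-82880 + w) = -169276 + ((74*(-125) - 43) - 230626)*(-82880 - 100753/233524) = -169276 + ((-9250 - 43) - 230626)*(-19354569873/233524) = -169276 + (-9293 - 230626)*(-19354569873/233524) = -169276 - 239919*(-19354569873/233524) = -169276 + 4643529049360287/233524 = 4643489519351663/233524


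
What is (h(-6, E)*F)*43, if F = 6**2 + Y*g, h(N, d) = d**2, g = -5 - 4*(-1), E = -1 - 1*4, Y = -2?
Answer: 40850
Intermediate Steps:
E = -5 (E = -1 - 4 = -5)
g = -1 (g = -5 + 4 = -1)
F = 38 (F = 6**2 - 2*(-1) = 36 + 2 = 38)
(h(-6, E)*F)*43 = ((-5)**2*38)*43 = (25*38)*43 = 950*43 = 40850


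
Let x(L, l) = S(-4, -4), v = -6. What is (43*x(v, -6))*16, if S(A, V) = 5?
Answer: 3440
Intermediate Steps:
x(L, l) = 5
(43*x(v, -6))*16 = (43*5)*16 = 215*16 = 3440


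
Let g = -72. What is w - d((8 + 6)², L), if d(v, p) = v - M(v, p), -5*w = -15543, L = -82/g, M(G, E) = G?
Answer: 15543/5 ≈ 3108.6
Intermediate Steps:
L = 41/36 (L = -82/(-72) = -82*(-1/72) = 41/36 ≈ 1.1389)
w = 15543/5 (w = -⅕*(-15543) = 15543/5 ≈ 3108.6)
d(v, p) = 0 (d(v, p) = v - v = 0)
w - d((8 + 6)², L) = 15543/5 - 1*0 = 15543/5 + 0 = 15543/5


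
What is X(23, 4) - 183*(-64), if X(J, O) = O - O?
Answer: 11712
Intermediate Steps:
X(J, O) = 0
X(23, 4) - 183*(-64) = 0 - 183*(-64) = 0 + 11712 = 11712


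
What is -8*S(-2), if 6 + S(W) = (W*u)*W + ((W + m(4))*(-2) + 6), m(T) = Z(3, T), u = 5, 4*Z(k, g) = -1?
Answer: -196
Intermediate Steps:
Z(k, g) = -1/4 (Z(k, g) = (1/4)*(-1) = -1/4)
m(T) = -1/4
S(W) = 1/2 - 2*W + 5*W**2 (S(W) = -6 + ((W*5)*W + ((W - 1/4)*(-2) + 6)) = -6 + ((5*W)*W + ((-1/4 + W)*(-2) + 6)) = -6 + (5*W**2 + ((1/2 - 2*W) + 6)) = -6 + (5*W**2 + (13/2 - 2*W)) = -6 + (13/2 - 2*W + 5*W**2) = 1/2 - 2*W + 5*W**2)
-8*S(-2) = -8*(1/2 - 2*(-2) + 5*(-2)**2) = -8*(1/2 + 4 + 5*4) = -8*(1/2 + 4 + 20) = -8*49/2 = -196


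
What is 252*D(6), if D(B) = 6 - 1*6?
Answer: 0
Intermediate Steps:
D(B) = 0 (D(B) = 6 - 6 = 0)
252*D(6) = 252*0 = 0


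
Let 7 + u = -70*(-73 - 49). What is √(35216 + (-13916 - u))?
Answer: √12767 ≈ 112.99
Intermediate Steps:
u = 8533 (u = -7 - 70*(-73 - 49) = -7 - 70*(-122) = -7 + 8540 = 8533)
√(35216 + (-13916 - u)) = √(35216 + (-13916 - 1*8533)) = √(35216 + (-13916 - 8533)) = √(35216 - 22449) = √12767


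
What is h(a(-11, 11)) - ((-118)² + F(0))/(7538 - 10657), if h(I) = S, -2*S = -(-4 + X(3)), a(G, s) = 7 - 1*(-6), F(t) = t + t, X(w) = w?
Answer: 24729/6238 ≈ 3.9643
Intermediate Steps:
F(t) = 2*t
a(G, s) = 13 (a(G, s) = 7 + 6 = 13)
S = -½ (S = -(-1)*(-4 + 3)/2 = -(-1)*(-1)/2 = -½*1 = -½ ≈ -0.50000)
h(I) = -½
h(a(-11, 11)) - ((-118)² + F(0))/(7538 - 10657) = -½ - ((-118)² + 2*0)/(7538 - 10657) = -½ - (13924 + 0)/(-3119) = -½ - 13924*(-1)/3119 = -½ - 1*(-13924/3119) = -½ + 13924/3119 = 24729/6238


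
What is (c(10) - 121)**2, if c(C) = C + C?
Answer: 10201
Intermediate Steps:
c(C) = 2*C
(c(10) - 121)**2 = (2*10 - 121)**2 = (20 - 121)**2 = (-101)**2 = 10201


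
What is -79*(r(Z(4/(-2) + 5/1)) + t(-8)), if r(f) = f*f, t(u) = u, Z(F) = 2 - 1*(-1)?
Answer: -79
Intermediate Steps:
Z(F) = 3 (Z(F) = 2 + 1 = 3)
r(f) = f²
-79*(r(Z(4/(-2) + 5/1)) + t(-8)) = -79*(3² - 8) = -79*(9 - 8) = -79*1 = -79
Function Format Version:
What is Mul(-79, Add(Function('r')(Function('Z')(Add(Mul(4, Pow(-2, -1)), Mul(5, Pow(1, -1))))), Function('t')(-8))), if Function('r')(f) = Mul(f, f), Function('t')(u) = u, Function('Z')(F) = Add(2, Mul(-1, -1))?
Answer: -79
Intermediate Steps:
Function('Z')(F) = 3 (Function('Z')(F) = Add(2, 1) = 3)
Function('r')(f) = Pow(f, 2)
Mul(-79, Add(Function('r')(Function('Z')(Add(Mul(4, Pow(-2, -1)), Mul(5, Pow(1, -1))))), Function('t')(-8))) = Mul(-79, Add(Pow(3, 2), -8)) = Mul(-79, Add(9, -8)) = Mul(-79, 1) = -79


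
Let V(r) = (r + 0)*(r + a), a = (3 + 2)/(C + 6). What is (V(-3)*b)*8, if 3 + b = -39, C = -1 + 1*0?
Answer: -2016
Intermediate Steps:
C = -1 (C = -1 + 0 = -1)
a = 1 (a = (3 + 2)/(-1 + 6) = 5/5 = 5*(⅕) = 1)
b = -42 (b = -3 - 39 = -42)
V(r) = r*(1 + r) (V(r) = (r + 0)*(r + 1) = r*(1 + r))
(V(-3)*b)*8 = (-3*(1 - 3)*(-42))*8 = (-3*(-2)*(-42))*8 = (6*(-42))*8 = -252*8 = -2016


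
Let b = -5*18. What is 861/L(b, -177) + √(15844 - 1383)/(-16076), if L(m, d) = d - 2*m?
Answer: 287 - √14461/16076 ≈ 286.99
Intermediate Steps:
b = -90
861/L(b, -177) + √(15844 - 1383)/(-16076) = 861/(-177 - 2*(-90)) + √(15844 - 1383)/(-16076) = 861/(-177 + 180) + √14461*(-1/16076) = 861/3 - √14461/16076 = 861*(⅓) - √14461/16076 = 287 - √14461/16076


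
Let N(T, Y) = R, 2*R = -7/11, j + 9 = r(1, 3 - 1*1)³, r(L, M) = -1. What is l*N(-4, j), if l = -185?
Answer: 1295/22 ≈ 58.864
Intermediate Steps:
j = -10 (j = -9 + (-1)³ = -9 - 1 = -10)
R = -7/22 (R = (-7/11)/2 = (-7*1/11)/2 = (½)*(-7/11) = -7/22 ≈ -0.31818)
N(T, Y) = -7/22
l*N(-4, j) = -185*(-7/22) = 1295/22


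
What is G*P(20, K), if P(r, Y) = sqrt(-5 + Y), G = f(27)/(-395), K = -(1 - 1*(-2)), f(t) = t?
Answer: -54*I*sqrt(2)/395 ≈ -0.19334*I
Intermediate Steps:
K = -3 (K = -(1 + 2) = -1*3 = -3)
G = -27/395 (G = 27/(-395) = 27*(-1/395) = -27/395 ≈ -0.068354)
G*P(20, K) = -27*sqrt(-5 - 3)/395 = -54*I*sqrt(2)/395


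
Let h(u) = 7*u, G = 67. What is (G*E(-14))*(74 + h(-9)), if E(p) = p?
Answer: -10318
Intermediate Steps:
(G*E(-14))*(74 + h(-9)) = (67*(-14))*(74 + 7*(-9)) = -938*(74 - 63) = -938*11 = -10318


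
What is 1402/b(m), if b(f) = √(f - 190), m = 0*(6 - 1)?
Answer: -701*I*√190/95 ≈ -101.71*I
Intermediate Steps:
m = 0 (m = 0*5 = 0)
b(f) = √(-190 + f)
1402/b(m) = 1402/(√(-190 + 0)) = 1402/(√(-190)) = 1402/((I*√190)) = 1402*(-I*√190/190) = -701*I*√190/95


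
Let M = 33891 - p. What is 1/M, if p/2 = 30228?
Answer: -1/26565 ≈ -3.7644e-5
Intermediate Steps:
p = 60456 (p = 2*30228 = 60456)
M = -26565 (M = 33891 - 1*60456 = 33891 - 60456 = -26565)
1/M = 1/(-26565) = -1/26565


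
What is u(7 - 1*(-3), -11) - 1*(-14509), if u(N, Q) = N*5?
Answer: 14559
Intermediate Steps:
u(N, Q) = 5*N
u(7 - 1*(-3), -11) - 1*(-14509) = 5*(7 - 1*(-3)) - 1*(-14509) = 5*(7 + 3) + 14509 = 5*10 + 14509 = 50 + 14509 = 14559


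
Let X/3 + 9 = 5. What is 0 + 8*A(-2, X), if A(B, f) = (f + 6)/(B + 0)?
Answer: 24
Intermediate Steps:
X = -12 (X = -27 + 3*5 = -27 + 15 = -12)
A(B, f) = (6 + f)/B
0 + 8*A(-2, X) = 0 + 8*((6 - 12)/(-2)) = 0 + 8*(-½*(-6)) = 0 + 8*3 = 0 + 24 = 24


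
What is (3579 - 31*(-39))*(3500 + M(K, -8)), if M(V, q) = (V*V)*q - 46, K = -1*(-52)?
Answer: -87036264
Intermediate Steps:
K = 52
M(V, q) = -46 + q*V² (M(V, q) = V²*q - 46 = q*V² - 46 = -46 + q*V²)
(3579 - 31*(-39))*(3500 + M(K, -8)) = (3579 - 31*(-39))*(3500 + (-46 - 8*52²)) = (3579 + 1209)*(3500 + (-46 - 8*2704)) = 4788*(3500 + (-46 - 21632)) = 4788*(3500 - 21678) = 4788*(-18178) = -87036264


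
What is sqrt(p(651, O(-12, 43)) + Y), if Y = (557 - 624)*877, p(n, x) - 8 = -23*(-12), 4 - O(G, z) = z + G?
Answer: 5*I*sqrt(2339) ≈ 241.82*I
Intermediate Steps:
O(G, z) = 4 - G - z (O(G, z) = 4 - (z + G) = 4 - (G + z) = 4 + (-G - z) = 4 - G - z)
p(n, x) = 284 (p(n, x) = 8 - 23*(-12) = 8 + 276 = 284)
Y = -58759 (Y = -67*877 = -58759)
sqrt(p(651, O(-12, 43)) + Y) = sqrt(284 - 58759) = sqrt(-58475) = 5*I*sqrt(2339)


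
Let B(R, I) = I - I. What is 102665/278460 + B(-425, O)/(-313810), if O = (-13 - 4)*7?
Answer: 20533/55692 ≈ 0.36869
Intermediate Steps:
O = -119 (O = -17*7 = -119)
B(R, I) = 0
102665/278460 + B(-425, O)/(-313810) = 102665/278460 + 0/(-313810) = 102665*(1/278460) + 0*(-1/313810) = 20533/55692 + 0 = 20533/55692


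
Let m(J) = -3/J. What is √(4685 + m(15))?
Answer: 8*√1830/5 ≈ 68.446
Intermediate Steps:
√(4685 + m(15)) = √(4685 - 3/15) = √(4685 - 3*1/15) = √(4685 - ⅕) = √(23424/5) = 8*√1830/5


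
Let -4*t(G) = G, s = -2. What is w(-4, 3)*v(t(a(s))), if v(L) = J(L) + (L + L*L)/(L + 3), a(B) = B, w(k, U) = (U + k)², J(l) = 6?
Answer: 87/14 ≈ 6.2143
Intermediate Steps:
t(G) = -G/4
v(L) = 6 + (L + L²)/(3 + L) (v(L) = 6 + (L + L*L)/(L + 3) = 6 + (L + L²)/(3 + L))
w(-4, 3)*v(t(a(s))) = (3 - 4)²*((18 + (-¼*(-2))² + 7*(-¼*(-2)))/(3 - ¼*(-2))) = (-1)²*((18 + (½)² + 7*(½))/(3 + ½)) = 1*((18 + ¼ + 7/2)/(7/2)) = 1*((2/7)*(87/4)) = 1*(87/14) = 87/14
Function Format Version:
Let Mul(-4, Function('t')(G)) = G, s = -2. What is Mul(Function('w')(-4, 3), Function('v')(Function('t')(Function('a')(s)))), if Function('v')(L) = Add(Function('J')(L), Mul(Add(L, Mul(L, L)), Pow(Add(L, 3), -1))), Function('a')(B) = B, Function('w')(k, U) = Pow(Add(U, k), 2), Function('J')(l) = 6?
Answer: Rational(87, 14) ≈ 6.2143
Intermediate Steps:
Function('t')(G) = Mul(Rational(-1, 4), G)
Function('v')(L) = Add(6, Mul(Pow(Add(3, L), -1), Add(L, Pow(L, 2)))) (Function('v')(L) = Add(6, Mul(Add(L, Mul(L, L)), Pow(Add(L, 3), -1))) = Add(6, Mul(Add(L, Pow(L, 2)), Pow(Add(3, L), -1))) = Add(6, Mul(Pow(Add(3, L), -1), Add(L, Pow(L, 2)))))
Mul(Function('w')(-4, 3), Function('v')(Function('t')(Function('a')(s)))) = Mul(Pow(Add(3, -4), 2), Mul(Pow(Add(3, Mul(Rational(-1, 4), -2)), -1), Add(18, Pow(Mul(Rational(-1, 4), -2), 2), Mul(7, Mul(Rational(-1, 4), -2))))) = Mul(Pow(-1, 2), Mul(Pow(Add(3, Rational(1, 2)), -1), Add(18, Pow(Rational(1, 2), 2), Mul(7, Rational(1, 2))))) = Mul(1, Mul(Pow(Rational(7, 2), -1), Add(18, Rational(1, 4), Rational(7, 2)))) = Mul(1, Mul(Rational(2, 7), Rational(87, 4))) = Mul(1, Rational(87, 14)) = Rational(87, 14)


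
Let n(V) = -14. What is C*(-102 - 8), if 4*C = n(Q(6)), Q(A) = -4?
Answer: 385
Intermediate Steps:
C = -7/2 (C = (1/4)*(-14) = -7/2 ≈ -3.5000)
C*(-102 - 8) = -7*(-102 - 8)/2 = -7/2*(-110) = 385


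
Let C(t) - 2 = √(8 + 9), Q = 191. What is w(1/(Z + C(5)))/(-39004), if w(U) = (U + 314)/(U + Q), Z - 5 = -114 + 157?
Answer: -148940693/3533817941696 - 123*√17/3533817941696 ≈ -4.2147e-5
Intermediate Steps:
C(t) = 2 + √17 (C(t) = 2 + √(8 + 9) = 2 + √17)
Z = 48 (Z = 5 + (-114 + 157) = 5 + 43 = 48)
w(U) = (314 + U)/(191 + U) (w(U) = (U + 314)/(U + 191) = (314 + U)/(191 + U))
w(1/(Z + C(5)))/(-39004) = ((314 + 1/(48 + (2 + √17)))/(191 + 1/(48 + (2 + √17))))/(-39004) = ((314 + 1/(50 + √17))/(191 + 1/(50 + √17)))*(-1/39004) = -(314 + 1/(50 + √17))/(39004*(191 + 1/(50 + √17)))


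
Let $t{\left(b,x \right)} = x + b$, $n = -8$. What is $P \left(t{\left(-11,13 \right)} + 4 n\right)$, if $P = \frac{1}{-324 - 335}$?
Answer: $\frac{30}{659} \approx 0.045524$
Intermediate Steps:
$P = - \frac{1}{659}$ ($P = \frac{1}{-659} = - \frac{1}{659} \approx -0.0015175$)
$t{\left(b,x \right)} = b + x$
$P \left(t{\left(-11,13 \right)} + 4 n\right) = - \frac{\left(-11 + 13\right) + 4 \left(-8\right)}{659} = - \frac{2 - 32}{659} = \left(- \frac{1}{659}\right) \left(-30\right) = \frac{30}{659}$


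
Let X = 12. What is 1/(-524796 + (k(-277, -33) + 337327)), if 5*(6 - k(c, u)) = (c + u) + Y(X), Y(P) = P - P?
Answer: -1/187401 ≈ -5.3362e-6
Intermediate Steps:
Y(P) = 0
k(c, u) = 6 - c/5 - u/5 (k(c, u) = 6 - ((c + u) + 0)/5 = 6 - (c + u)/5 = 6 + (-c/5 - u/5) = 6 - c/5 - u/5)
1/(-524796 + (k(-277, -33) + 337327)) = 1/(-524796 + ((6 - ⅕*(-277) - ⅕*(-33)) + 337327)) = 1/(-524796 + ((6 + 277/5 + 33/5) + 337327)) = 1/(-524796 + (68 + 337327)) = 1/(-524796 + 337395) = 1/(-187401) = -1/187401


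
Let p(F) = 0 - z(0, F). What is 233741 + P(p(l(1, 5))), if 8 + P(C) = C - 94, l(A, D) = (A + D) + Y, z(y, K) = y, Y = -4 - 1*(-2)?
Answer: 233639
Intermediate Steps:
Y = -2 (Y = -4 + 2 = -2)
l(A, D) = -2 + A + D (l(A, D) = (A + D) - 2 = -2 + A + D)
p(F) = 0 (p(F) = 0 - 1*0 = 0 + 0 = 0)
P(C) = -102 + C (P(C) = -8 + (C - 94) = -8 + (-94 + C) = -102 + C)
233741 + P(p(l(1, 5))) = 233741 + (-102 + 0) = 233741 - 102 = 233639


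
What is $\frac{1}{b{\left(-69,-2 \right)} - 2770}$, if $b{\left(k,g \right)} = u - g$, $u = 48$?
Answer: $- \frac{1}{2720} \approx -0.00036765$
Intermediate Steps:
$b{\left(k,g \right)} = 48 - g$
$\frac{1}{b{\left(-69,-2 \right)} - 2770} = \frac{1}{\left(48 - -2\right) - 2770} = \frac{1}{\left(48 + 2\right) - 2770} = \frac{1}{50 - 2770} = \frac{1}{-2720} = - \frac{1}{2720}$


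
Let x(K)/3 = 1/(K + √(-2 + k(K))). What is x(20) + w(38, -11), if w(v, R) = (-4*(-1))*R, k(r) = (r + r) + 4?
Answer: -7846/179 - 3*√42/358 ≈ -43.887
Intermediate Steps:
k(r) = 4 + 2*r (k(r) = 2*r + 4 = 4 + 2*r)
w(v, R) = 4*R
x(K) = 3/(K + √(2 + 2*K)) (x(K) = 3/(K + √(-2 + (4 + 2*K))) = 3/(K + √(2 + 2*K)))
x(20) + w(38, -11) = 3/(20 + √2*√(1 + 20)) + 4*(-11) = 3/(20 + √2*√21) - 44 = 3/(20 + √42) - 44 = -44 + 3/(20 + √42)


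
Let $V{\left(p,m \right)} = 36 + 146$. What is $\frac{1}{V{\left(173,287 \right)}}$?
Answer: $\frac{1}{182} \approx 0.0054945$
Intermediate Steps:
$V{\left(p,m \right)} = 182$
$\frac{1}{V{\left(173,287 \right)}} = \frac{1}{182}$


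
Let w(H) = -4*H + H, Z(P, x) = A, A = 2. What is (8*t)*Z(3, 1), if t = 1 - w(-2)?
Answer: -80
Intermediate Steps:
Z(P, x) = 2
w(H) = -3*H
t = -5 (t = 1 - (-3)*(-2) = 1 - 1*6 = 1 - 6 = -5)
(8*t)*Z(3, 1) = (8*(-5))*2 = -40*2 = -80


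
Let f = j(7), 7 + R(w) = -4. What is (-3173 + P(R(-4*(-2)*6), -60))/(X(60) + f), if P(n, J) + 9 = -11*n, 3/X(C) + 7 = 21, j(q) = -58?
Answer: 42854/809 ≈ 52.972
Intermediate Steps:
X(C) = 3/14 (X(C) = 3/(-7 + 21) = 3/14)
R(w) = -11 (R(w) = -7 - 4 = -11)
P(n, J) = -9 - 11*n
f = -58
(-3173 + P(R(-4*(-2)*6), -60))/(X(60) + f) = (-3173 + (-9 - 11*(-11)))/(3/14 - 58) = (-3173 + (-9 + 121))/(-809/14) = (-3173 + 112)*(-14/809) = -3061*(-14/809) = 42854/809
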